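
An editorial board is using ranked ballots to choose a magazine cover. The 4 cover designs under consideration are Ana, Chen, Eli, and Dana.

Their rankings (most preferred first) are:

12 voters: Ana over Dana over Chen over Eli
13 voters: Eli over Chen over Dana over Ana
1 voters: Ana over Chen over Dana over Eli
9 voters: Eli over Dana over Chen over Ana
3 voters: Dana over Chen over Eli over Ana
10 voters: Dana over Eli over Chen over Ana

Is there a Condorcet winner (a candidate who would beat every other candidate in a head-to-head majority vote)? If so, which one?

Head-to-head results (48 voters total):
Ana vs Chen: Chen wins 35–13.
Ana vs Eli: Eli wins 35–13.
Ana vs Dana: Dana wins 35–13.
Chen vs Eli: Eli wins 32–16.
Chen vs Dana: Dana wins 34–14.
Eli vs Dana: Dana wins 26–22.
Dana beats each rival — Ana (35–13), Chen (34–14), Eli (26–22) — so Dana is the Condorcet winner.

Dana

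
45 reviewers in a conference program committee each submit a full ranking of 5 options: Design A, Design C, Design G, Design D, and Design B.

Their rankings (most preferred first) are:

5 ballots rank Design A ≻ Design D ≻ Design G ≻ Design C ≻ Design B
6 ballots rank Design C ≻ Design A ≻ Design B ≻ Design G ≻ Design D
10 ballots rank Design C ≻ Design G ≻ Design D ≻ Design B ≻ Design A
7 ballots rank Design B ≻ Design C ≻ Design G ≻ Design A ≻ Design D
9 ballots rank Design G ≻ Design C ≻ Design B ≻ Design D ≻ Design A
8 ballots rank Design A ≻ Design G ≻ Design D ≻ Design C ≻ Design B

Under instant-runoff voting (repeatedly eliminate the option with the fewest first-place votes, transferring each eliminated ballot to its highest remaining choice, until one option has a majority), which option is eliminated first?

Round 1: Design C 16, Design A 13, Design G 9, Design B 7, Design D 0. Design D has the fewest and is eliminated.
Round 2: Design C 16, Design A 13, Design G 9, Design B 7. Design B has the fewest and is eliminated.
Round 3: Design C 23, Design A 13, Design G 9. Design C has a majority.

Design D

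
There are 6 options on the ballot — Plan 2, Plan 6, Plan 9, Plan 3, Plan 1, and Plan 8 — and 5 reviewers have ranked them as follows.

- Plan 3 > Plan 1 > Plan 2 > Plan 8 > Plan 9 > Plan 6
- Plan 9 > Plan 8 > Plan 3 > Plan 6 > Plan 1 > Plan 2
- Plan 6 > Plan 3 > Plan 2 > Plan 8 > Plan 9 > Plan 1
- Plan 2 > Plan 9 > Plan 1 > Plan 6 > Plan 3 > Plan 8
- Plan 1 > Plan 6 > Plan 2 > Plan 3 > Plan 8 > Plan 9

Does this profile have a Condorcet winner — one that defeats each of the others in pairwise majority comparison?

Head-to-head results (5 voters total):
Plan 2 vs Plan 6: Plan 6 wins 3–2.
Plan 2 vs Plan 9: Plan 2 wins 4–1.
Plan 2 vs Plan 3: Plan 3 wins 3–2.
Plan 2 vs Plan 1: Plan 1 wins 3–2.
Plan 2 vs Plan 8: Plan 2 wins 4–1.
Plan 6 vs Plan 9: Plan 9 wins 3–2.
Plan 6 vs Plan 3: Plan 6 wins 3–2.
Plan 6 vs Plan 1: Plan 1 wins 3–2.
Plan 6 vs Plan 8: Plan 6 wins 3–2.
Plan 9 vs Plan 3: Plan 3 wins 3–2.
Plan 9 vs Plan 1: Plan 9 wins 3–2.
Plan 9 vs Plan 8: Plan 8 wins 3–2.
Plan 3 vs Plan 1: Plan 3 wins 3–2.
Plan 3 vs Plan 8: Plan 3 wins 4–1.
Plan 1 vs Plan 8: Plan 1 wins 3–2.
No candidate beats all others: Plan 2 beats Plan 9 beats Plan 6 beats Plan 2, a majority cycle.

No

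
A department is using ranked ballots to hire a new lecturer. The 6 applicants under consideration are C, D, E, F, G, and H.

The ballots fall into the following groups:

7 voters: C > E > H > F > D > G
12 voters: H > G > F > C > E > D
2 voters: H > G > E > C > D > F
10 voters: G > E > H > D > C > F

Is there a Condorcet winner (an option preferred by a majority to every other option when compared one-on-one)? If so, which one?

Head-to-head results (31 voters total):
C vs D: C wins 21–10.
C vs E: C wins 19–12.
C vs F: C wins 19–12.
C vs G: G wins 24–7.
C vs H: H wins 24–7.
D vs E: E wins 31–0.
D vs F: F wins 19–12.
D vs G: G wins 24–7.
D vs H: H wins 31–0.
E vs F: E wins 19–12.
E vs G: G wins 24–7.
E vs H: E wins 17–14.
F vs G: G wins 24–7.
F vs H: H wins 31–0.
G vs H: H wins 21–10.
No candidate beats all others: C beats E beats H beats C, a majority cycle.

None — there is no Condorcet winner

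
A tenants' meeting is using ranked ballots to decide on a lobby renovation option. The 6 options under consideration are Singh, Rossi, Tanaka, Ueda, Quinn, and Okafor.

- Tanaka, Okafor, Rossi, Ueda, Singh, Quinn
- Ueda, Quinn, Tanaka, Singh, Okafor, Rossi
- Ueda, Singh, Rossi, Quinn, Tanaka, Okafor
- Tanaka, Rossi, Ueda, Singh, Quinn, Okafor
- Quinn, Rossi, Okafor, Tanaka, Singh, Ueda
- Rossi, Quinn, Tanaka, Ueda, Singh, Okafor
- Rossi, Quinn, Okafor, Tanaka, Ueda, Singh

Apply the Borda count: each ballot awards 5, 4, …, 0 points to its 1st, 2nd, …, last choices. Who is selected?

Rossi

Borda scores:
  Singh: 1 + 2 + 4 + 2 + 1 + 1 + 0 = 11
  Rossi: 3 + 0 + 3 + 4 + 4 + 5 + 5 = 24
  Tanaka: 5 + 3 + 1 + 5 + 2 + 3 + 2 = 21
  Ueda: 2 + 5 + 5 + 3 + 0 + 2 + 1 = 18
  Quinn: 0 + 4 + 2 + 1 + 5 + 4 + 4 = 20
  Okafor: 4 + 1 + 0 + 0 + 3 + 0 + 3 = 11
Rossi has the highest total.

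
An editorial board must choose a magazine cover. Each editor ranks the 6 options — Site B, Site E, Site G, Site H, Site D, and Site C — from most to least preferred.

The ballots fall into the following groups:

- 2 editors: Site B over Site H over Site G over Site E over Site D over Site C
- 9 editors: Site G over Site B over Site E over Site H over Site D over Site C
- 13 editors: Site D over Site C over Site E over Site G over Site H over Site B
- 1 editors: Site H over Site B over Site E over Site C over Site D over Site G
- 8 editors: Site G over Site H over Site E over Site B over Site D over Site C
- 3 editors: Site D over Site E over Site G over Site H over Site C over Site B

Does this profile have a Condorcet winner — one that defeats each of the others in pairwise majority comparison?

Yes

Head-to-head results (36 voters total):
Site B vs Site E: Site E wins 24–12.
Site B vs Site G: Site G wins 33–3.
Site B vs Site H: Site H wins 25–11.
Site B vs Site D: Site B wins 20–16.
Site B vs Site C: Site B wins 20–16.
Site E vs Site G: Site G wins 19–17.
Site E vs Site H: Site E wins 25–11.
Site E vs Site D: Site E wins 20–16.
Site E vs Site C: Site E wins 23–13.
Site G vs Site H: Site G wins 33–3.
Site G vs Site D: Site G wins 19–17.
Site G vs Site C: Site G wins 22–14.
Site H vs Site D: Site H wins 20–16.
Site H vs Site C: Site H wins 23–13.
Site D vs Site C: Site D wins 35–1.
Site G beats each rival — Site B (33–3), Site E (19–17), Site H (33–3), Site D (19–17), Site C (22–14) — so Site G is the Condorcet winner.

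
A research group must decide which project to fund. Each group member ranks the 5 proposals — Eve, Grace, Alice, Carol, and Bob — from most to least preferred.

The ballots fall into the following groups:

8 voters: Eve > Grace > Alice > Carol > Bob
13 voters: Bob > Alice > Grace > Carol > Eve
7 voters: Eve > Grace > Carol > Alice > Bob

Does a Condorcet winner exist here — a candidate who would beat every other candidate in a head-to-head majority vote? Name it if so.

Head-to-head results (28 voters total):
Eve vs Grace: Eve wins 15–13.
Eve vs Alice: Eve wins 15–13.
Eve vs Carol: Eve wins 15–13.
Eve vs Bob: Eve wins 15–13.
Grace vs Alice: Grace wins 15–13.
Grace vs Carol: Grace wins 28–0.
Grace vs Bob: Grace wins 15–13.
Alice vs Carol: Alice wins 21–7.
Alice vs Bob: Alice wins 15–13.
Carol vs Bob: Carol wins 15–13.
Eve beats each rival — Grace (15–13), Alice (15–13), Carol (15–13), Bob (15–13) — so Eve is the Condorcet winner.

Eve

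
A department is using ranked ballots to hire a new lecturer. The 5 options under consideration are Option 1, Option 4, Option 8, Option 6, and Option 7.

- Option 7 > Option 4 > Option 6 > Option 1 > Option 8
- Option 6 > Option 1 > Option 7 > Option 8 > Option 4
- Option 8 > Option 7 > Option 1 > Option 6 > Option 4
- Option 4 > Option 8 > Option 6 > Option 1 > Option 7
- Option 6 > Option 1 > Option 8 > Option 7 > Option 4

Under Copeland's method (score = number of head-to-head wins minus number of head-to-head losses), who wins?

Option 6

Pairwise results:
  Option 1 vs Option 4: Option 1 wins 3–2.
  Option 1 vs Option 8: Option 1 wins 3–2.
  Option 1 vs Option 6: Option 6 wins 4–1.
  Option 1 vs Option 7: Option 1 wins 3–2.
  Option 4 vs Option 8: Option 8 wins 3–2.
  Option 4 vs Option 6: Option 6 wins 3–2.
  Option 4 vs Option 7: Option 7 wins 4–1.
  Option 8 vs Option 6: Option 6 wins 3–2.
  Option 8 vs Option 7: Option 8 wins 3–2.
  Option 6 vs Option 7: Option 6 wins 3–2.
Copeland scores (wins − losses):
  Option 1: 3 − 1 = 2
  Option 4: 0 − 4 = -4
  Option 8: 2 − 2 = 0
  Option 6: 4 − 0 = 4
  Option 7: 1 − 3 = -2
Option 6 has the best Copeland score.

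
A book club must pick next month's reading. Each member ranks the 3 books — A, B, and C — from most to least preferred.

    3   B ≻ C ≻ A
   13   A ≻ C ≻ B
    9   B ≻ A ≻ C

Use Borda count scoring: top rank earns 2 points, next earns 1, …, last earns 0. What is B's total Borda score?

Borda scores:
  A: 3·0 + 13·2 + 9·1 = 35
  B: 3·2 + 13·0 + 9·2 = 24
  C: 3·1 + 13·1 + 9·0 = 16

24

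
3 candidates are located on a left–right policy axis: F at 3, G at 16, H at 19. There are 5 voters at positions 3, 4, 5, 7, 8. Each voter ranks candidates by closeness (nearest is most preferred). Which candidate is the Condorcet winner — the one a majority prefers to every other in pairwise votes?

F

With single-peaked preferences on a line, the Condorcet winner is the candidate closest to the median voter.
The median voter (position 5) is closest to F at 3.
Check: F vs H — voters closer to F: 5 of 5.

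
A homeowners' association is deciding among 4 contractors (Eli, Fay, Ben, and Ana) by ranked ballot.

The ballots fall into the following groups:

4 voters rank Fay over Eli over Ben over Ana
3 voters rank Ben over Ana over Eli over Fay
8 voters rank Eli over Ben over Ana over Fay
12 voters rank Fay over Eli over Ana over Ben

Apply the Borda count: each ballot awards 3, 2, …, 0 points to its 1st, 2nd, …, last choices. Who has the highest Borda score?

Eli

Borda scores:
  Eli: 4·2 + 3·1 + 8·3 + 12·2 = 59
  Fay: 4·3 + 3·0 + 8·0 + 12·3 = 48
  Ben: 4·1 + 3·3 + 8·2 + 12·0 = 29
  Ana: 4·0 + 3·2 + 8·1 + 12·1 = 26
Eli has the highest total.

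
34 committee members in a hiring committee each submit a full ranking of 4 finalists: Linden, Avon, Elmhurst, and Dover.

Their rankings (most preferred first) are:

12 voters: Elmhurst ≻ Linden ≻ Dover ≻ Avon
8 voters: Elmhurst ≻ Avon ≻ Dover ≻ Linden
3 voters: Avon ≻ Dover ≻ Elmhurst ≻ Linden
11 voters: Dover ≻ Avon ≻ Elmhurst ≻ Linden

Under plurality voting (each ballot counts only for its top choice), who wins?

Elmhurst

First-place vote totals:
  Linden: 0
  Avon: 3
  Elmhurst: 20
  Dover: 11
Elmhurst has the most first-place votes.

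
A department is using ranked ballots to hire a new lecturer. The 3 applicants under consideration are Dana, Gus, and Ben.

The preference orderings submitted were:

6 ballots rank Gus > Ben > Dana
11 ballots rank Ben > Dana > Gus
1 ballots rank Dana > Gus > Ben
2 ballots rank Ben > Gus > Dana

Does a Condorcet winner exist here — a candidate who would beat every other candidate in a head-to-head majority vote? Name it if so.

Ben

Head-to-head results (20 voters total):
Dana vs Gus: Dana wins 12–8.
Dana vs Ben: Ben wins 19–1.
Gus vs Ben: Ben wins 13–7.
Ben beats each rival — Dana (19–1), Gus (13–7) — so Ben is the Condorcet winner.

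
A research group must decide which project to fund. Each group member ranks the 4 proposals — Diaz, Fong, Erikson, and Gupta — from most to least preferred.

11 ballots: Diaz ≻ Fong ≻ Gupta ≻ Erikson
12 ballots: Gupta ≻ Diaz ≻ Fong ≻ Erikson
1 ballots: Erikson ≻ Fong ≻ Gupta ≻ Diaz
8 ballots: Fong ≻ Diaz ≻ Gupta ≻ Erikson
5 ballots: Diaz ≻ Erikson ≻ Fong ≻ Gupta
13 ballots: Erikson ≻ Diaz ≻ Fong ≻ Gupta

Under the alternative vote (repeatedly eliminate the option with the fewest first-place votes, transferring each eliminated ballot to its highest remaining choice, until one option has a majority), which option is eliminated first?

Fong

Round 1: Diaz 16, Erikson 14, Gupta 12, Fong 8. Fong has the fewest and is eliminated.
Round 2: Diaz 24, Erikson 14, Gupta 12. Gupta has the fewest and is eliminated.
Round 3: Diaz 36, Erikson 14. Diaz has a majority.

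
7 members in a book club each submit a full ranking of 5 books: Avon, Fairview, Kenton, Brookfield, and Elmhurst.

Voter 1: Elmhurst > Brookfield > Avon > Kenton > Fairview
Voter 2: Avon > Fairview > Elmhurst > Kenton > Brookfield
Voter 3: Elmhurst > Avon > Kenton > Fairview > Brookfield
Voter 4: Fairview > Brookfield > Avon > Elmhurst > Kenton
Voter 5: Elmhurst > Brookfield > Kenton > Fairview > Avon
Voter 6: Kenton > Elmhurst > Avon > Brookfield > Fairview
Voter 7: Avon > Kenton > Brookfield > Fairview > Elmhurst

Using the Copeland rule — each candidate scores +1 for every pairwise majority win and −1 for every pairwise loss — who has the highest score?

Elmhurst

Pairwise results:
  Avon vs Fairview: Avon wins 5–2.
  Avon vs Kenton: Avon wins 5–2.
  Avon vs Brookfield: Avon wins 4–3.
  Avon vs Elmhurst: Elmhurst wins 4–3.
  Fairview vs Kenton: Kenton wins 5–2.
  Fairview vs Brookfield: Brookfield wins 4–3.
  Fairview vs Elmhurst: Elmhurst wins 4–3.
  Kenton vs Brookfield: Kenton wins 4–3.
  Kenton vs Elmhurst: Elmhurst wins 5–2.
  Brookfield vs Elmhurst: Elmhurst wins 5–2.
Copeland scores (wins − losses):
  Avon: 3 − 1 = 2
  Fairview: 0 − 4 = -4
  Kenton: 2 − 2 = 0
  Brookfield: 1 − 3 = -2
  Elmhurst: 4 − 0 = 4
Elmhurst has the best Copeland score.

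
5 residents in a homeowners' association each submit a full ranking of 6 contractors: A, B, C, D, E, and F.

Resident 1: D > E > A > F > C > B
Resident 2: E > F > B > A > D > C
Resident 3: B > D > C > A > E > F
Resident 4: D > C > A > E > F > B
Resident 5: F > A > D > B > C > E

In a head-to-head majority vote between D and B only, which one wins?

D

Ballots ranking D above B: 3.
Ballots ranking B above D: 2.
D wins the head-to-head, 3–2.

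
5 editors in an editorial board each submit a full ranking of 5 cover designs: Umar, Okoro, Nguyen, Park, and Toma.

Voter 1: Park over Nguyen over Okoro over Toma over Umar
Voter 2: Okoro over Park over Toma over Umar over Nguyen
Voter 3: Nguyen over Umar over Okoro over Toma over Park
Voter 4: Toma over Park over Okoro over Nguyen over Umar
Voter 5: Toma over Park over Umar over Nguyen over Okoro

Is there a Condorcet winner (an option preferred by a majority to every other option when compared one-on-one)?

No

Head-to-head results (5 voters total):
Umar vs Okoro: Okoro wins 3–2.
Umar vs Nguyen: Nguyen wins 3–2.
Umar vs Park: Park wins 4–1.
Umar vs Toma: Toma wins 4–1.
Okoro vs Nguyen: Nguyen wins 3–2.
Okoro vs Park: Park wins 3–2.
Okoro vs Toma: Okoro wins 3–2.
Nguyen vs Park: Park wins 4–1.
Nguyen vs Toma: Toma wins 3–2.
Park vs Toma: Toma wins 3–2.
No candidate beats all others: Okoro beats Toma beats Nguyen beats Okoro, a majority cycle.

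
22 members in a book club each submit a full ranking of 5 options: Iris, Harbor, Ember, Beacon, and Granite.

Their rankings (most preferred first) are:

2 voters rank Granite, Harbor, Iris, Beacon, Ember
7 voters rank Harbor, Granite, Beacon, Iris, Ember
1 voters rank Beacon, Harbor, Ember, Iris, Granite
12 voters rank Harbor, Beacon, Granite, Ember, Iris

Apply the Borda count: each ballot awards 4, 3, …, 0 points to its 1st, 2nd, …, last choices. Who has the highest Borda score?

Harbor

Borda scores:
  Iris: 2·2 + 7·1 + 1 + 12·0 = 12
  Harbor: 2·3 + 7·4 + 3 + 12·4 = 85
  Ember: 2·0 + 7·0 + 2 + 12·1 = 14
  Beacon: 2·1 + 7·2 + 4 + 12·3 = 56
  Granite: 2·4 + 7·3 + 0 + 12·2 = 53
Harbor has the highest total.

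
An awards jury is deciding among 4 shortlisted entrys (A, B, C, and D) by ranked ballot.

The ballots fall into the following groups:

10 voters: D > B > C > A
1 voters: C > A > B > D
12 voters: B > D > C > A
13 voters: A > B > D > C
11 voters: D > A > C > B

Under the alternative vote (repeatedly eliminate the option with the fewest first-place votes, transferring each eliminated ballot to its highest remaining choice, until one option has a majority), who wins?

D

Round 1: D 21, A 13, B 12, C 1. C has the fewest and is eliminated.
Round 2: D 21, A 14, B 12. B has the fewest and is eliminated.
Round 3: D 33, A 14. D has a majority.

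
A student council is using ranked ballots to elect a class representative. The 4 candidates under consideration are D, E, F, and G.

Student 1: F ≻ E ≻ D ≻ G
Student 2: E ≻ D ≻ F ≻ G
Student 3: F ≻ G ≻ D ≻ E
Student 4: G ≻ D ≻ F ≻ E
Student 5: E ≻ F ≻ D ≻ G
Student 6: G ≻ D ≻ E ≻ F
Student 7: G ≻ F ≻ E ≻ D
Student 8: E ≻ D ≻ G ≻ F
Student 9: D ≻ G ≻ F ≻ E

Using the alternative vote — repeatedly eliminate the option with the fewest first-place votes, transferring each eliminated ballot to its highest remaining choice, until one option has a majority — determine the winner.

Round 1: E 3, G 3, F 2, D 1. D has the fewest and is eliminated.
Round 2: G 4, E 3, F 2. F has the fewest and is eliminated.
Round 3: G 5, E 4. G has a majority.

G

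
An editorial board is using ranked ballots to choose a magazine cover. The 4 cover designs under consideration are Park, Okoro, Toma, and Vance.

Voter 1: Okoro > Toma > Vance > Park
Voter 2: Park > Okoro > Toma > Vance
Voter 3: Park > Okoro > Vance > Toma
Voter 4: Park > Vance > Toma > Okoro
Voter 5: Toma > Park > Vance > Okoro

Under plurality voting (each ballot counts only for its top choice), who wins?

First-place vote totals:
  Park: 3
  Okoro: 1
  Toma: 1
  Vance: 0
Park has the most first-place votes.

Park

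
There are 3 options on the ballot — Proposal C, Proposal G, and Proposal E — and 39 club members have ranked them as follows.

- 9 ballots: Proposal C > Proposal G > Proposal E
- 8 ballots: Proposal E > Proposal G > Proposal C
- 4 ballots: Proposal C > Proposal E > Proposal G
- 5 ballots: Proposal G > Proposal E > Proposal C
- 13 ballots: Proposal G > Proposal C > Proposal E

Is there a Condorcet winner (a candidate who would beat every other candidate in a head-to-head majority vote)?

Head-to-head results (39 voters total):
Proposal C vs Proposal G: Proposal G wins 26–13.
Proposal C vs Proposal E: Proposal C wins 26–13.
Proposal G vs Proposal E: Proposal G wins 27–12.
Proposal G beats each rival — Proposal C (26–13), Proposal E (27–12) — so Proposal G is the Condorcet winner.

Yes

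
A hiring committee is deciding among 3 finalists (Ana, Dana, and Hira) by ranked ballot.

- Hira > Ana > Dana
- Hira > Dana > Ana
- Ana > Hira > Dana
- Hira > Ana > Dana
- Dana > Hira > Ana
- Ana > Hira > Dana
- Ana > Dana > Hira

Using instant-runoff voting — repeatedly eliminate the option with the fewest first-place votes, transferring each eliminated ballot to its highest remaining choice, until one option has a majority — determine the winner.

Round 1: Ana 3, Hira 3, Dana 1. Dana has the fewest and is eliminated.
Round 2: Hira 4, Ana 3. Hira has a majority.

Hira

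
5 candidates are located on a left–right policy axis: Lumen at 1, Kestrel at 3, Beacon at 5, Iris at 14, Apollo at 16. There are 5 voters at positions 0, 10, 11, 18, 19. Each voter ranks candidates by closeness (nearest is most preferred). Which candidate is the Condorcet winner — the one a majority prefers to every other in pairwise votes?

Iris

With single-peaked preferences on a line, the Condorcet winner is the candidate closest to the median voter.
The median voter (position 11) is closest to Iris at 14.
Check: Iris vs Lumen — voters closer to Iris: 4 of 5.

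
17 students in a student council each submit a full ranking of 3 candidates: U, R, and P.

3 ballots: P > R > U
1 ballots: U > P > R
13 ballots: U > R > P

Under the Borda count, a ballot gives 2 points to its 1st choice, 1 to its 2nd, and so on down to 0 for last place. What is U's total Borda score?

Borda scores:
  U: 3·0 + 2 + 13·2 = 28
  R: 3·1 + 0 + 13·1 = 16
  P: 3·2 + 1 + 13·0 = 7

28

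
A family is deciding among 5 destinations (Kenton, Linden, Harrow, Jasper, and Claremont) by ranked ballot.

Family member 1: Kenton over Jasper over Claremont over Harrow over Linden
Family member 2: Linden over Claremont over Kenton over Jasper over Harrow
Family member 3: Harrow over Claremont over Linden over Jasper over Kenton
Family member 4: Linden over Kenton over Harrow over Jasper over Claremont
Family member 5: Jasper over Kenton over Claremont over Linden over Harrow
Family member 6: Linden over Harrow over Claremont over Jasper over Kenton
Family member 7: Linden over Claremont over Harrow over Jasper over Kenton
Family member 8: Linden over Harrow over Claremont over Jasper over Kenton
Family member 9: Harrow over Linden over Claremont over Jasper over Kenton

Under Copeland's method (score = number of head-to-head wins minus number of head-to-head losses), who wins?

Pairwise results:
  Kenton vs Linden: Linden wins 7–2.
  Kenton vs Harrow: Harrow wins 5–4.
  Kenton vs Jasper: Jasper wins 6–3.
  Kenton vs Claremont: Claremont wins 6–3.
  Linden vs Harrow: Linden wins 6–3.
  Linden vs Jasper: Linden wins 7–2.
  Linden vs Claremont: Linden wins 6–3.
  Harrow vs Jasper: Harrow wins 6–3.
  Harrow vs Claremont: Harrow wins 5–4.
  Jasper vs Claremont: Claremont wins 6–3.
Copeland scores (wins − losses):
  Kenton: 0 − 4 = -4
  Linden: 4 − 0 = 4
  Harrow: 3 − 1 = 2
  Jasper: 1 − 3 = -2
  Claremont: 2 − 2 = 0
Linden has the best Copeland score.

Linden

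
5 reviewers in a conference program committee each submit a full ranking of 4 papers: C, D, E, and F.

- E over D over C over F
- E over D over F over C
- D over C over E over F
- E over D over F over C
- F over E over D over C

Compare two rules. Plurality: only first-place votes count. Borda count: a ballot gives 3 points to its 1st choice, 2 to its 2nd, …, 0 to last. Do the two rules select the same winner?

Yes

Plurality first-place counts: C 0, D 1, E 3, F 1 → E.
Borda totals: C 3, D 10, E 12, F 5 → E.
The two rules agree on E.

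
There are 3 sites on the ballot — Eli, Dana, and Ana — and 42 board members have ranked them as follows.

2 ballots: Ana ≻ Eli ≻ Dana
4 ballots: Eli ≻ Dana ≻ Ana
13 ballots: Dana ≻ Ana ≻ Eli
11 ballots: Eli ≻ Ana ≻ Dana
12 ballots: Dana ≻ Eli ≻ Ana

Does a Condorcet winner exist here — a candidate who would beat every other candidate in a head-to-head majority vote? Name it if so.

Dana

Head-to-head results (42 voters total):
Eli vs Dana: Dana wins 25–17.
Eli vs Ana: Eli wins 27–15.
Dana vs Ana: Dana wins 29–13.
Dana beats each rival — Eli (25–17), Ana (29–13) — so Dana is the Condorcet winner.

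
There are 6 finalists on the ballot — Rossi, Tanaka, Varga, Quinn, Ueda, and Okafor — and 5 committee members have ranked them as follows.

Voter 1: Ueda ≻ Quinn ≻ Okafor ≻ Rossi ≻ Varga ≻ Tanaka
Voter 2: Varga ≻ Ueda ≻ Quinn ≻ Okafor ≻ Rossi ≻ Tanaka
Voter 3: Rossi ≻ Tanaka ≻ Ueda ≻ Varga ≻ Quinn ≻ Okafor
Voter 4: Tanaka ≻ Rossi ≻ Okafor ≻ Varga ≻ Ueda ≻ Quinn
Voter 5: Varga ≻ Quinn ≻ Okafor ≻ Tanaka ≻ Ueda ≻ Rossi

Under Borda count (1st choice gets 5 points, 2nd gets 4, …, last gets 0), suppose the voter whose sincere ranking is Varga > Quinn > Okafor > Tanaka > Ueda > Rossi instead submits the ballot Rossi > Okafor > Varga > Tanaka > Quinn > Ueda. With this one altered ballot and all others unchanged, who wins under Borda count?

Borda totals with the altered ballot: Rossi 17, Tanaka 11, Varga 13, Quinn 9, Ueda 13, Okafor 12.
The switch changes the winner from Varga to Rossi.

Rossi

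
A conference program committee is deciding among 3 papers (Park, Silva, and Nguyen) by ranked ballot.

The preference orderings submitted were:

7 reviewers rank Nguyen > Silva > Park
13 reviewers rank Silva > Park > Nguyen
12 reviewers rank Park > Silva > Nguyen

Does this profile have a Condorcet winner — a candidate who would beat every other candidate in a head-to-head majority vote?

Yes

Head-to-head results (32 voters total):
Park vs Silva: Silva wins 20–12.
Park vs Nguyen: Park wins 25–7.
Silva vs Nguyen: Silva wins 25–7.
Silva beats each rival — Park (20–12), Nguyen (25–7) — so Silva is the Condorcet winner.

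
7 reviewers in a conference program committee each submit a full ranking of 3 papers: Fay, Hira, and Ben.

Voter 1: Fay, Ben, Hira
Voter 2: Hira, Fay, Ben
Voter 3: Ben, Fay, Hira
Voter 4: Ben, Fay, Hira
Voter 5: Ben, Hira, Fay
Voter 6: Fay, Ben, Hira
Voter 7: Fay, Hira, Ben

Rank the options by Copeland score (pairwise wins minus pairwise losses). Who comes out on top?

Pairwise results:
  Fay vs Hira: Fay wins 5–2.
  Fay vs Ben: Fay wins 4–3.
  Hira vs Ben: Ben wins 5–2.
Copeland scores (wins − losses):
  Fay: 2 − 0 = 2
  Hira: 0 − 2 = -2
  Ben: 1 − 1 = 0
Fay has the best Copeland score.

Fay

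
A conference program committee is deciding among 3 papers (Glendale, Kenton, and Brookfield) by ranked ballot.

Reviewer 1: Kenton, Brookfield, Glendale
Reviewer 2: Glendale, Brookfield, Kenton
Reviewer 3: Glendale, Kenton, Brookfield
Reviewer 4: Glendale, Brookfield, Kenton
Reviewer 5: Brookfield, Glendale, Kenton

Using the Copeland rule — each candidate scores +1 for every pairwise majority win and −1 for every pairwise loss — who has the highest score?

Pairwise results:
  Glendale vs Kenton: Glendale wins 4–1.
  Glendale vs Brookfield: Glendale wins 3–2.
  Kenton vs Brookfield: Brookfield wins 3–2.
Copeland scores (wins − losses):
  Glendale: 2 − 0 = 2
  Kenton: 0 − 2 = -2
  Brookfield: 1 − 1 = 0
Glendale has the best Copeland score.

Glendale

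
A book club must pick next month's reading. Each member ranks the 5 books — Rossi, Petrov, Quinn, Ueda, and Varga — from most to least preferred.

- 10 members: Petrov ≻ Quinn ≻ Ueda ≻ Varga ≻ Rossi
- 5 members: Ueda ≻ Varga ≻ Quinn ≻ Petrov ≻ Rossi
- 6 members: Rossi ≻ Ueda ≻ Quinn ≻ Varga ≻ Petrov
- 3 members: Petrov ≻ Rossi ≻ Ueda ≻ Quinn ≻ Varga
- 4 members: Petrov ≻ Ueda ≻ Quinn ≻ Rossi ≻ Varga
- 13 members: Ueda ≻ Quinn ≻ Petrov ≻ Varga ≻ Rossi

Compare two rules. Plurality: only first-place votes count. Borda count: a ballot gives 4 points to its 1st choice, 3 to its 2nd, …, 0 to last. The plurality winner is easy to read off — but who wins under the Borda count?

Ueda

Plurality first-place counts: Rossi 6, Petrov 17, Quinn 0, Ueda 18, Varga 0 → Ueda.
Borda totals: Rossi 37, Petrov 99, Quinn 102, Ueda 128, Varga 44 → Ueda.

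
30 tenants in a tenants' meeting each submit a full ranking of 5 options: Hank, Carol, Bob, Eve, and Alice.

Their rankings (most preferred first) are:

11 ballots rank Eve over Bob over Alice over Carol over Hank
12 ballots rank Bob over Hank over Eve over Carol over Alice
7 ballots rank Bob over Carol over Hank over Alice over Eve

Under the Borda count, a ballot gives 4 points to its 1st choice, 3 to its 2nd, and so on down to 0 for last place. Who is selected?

Borda scores:
  Hank: 11·0 + 12·3 + 7·2 = 50
  Carol: 11·1 + 12·1 + 7·3 = 44
  Bob: 11·3 + 12·4 + 7·4 = 109
  Eve: 11·4 + 12·2 + 7·0 = 68
  Alice: 11·2 + 12·0 + 7·1 = 29
Bob has the highest total.

Bob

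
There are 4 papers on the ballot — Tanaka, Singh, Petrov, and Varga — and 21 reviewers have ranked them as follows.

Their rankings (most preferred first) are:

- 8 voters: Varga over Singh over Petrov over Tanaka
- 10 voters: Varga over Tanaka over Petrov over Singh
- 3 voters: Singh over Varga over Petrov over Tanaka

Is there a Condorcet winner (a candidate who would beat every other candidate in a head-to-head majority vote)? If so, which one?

Varga

Head-to-head results (21 voters total):
Tanaka vs Singh: Singh wins 11–10.
Tanaka vs Petrov: Petrov wins 11–10.
Tanaka vs Varga: Varga wins 21–0.
Singh vs Petrov: Singh wins 11–10.
Singh vs Varga: Varga wins 18–3.
Petrov vs Varga: Varga wins 21–0.
Varga beats each rival — Tanaka (21–0), Singh (18–3), Petrov (21–0) — so Varga is the Condorcet winner.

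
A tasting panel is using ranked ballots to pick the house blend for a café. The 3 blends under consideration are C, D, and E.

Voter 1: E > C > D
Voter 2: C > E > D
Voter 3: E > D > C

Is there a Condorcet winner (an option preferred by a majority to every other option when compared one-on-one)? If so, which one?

E

Head-to-head results (3 voters total):
C vs D: C wins 2–1.
C vs E: E wins 2–1.
D vs E: E wins 3–0.
E beats each rival — C (2–1), D (3–0) — so E is the Condorcet winner.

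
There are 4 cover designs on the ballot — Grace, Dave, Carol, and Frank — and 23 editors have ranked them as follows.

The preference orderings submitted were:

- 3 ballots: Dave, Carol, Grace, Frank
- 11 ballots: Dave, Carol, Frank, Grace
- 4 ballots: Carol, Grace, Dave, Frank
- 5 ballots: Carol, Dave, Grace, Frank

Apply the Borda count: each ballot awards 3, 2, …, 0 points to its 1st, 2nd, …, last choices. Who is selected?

Borda scores:
  Grace: 3·1 + 11·0 + 4·2 + 5·1 = 16
  Dave: 3·3 + 11·3 + 4·1 + 5·2 = 56
  Carol: 3·2 + 11·2 + 4·3 + 5·3 = 55
  Frank: 3·0 + 11·1 + 4·0 + 5·0 = 11
Dave has the highest total.

Dave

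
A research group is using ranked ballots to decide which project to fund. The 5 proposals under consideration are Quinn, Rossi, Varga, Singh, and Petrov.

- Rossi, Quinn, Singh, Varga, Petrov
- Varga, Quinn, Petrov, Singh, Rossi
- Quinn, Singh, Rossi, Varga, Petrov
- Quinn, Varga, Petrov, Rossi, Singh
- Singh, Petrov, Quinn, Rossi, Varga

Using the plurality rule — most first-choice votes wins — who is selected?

Quinn

First-place vote totals:
  Quinn: 2
  Rossi: 1
  Varga: 1
  Singh: 1
  Petrov: 0
Quinn has the most first-place votes.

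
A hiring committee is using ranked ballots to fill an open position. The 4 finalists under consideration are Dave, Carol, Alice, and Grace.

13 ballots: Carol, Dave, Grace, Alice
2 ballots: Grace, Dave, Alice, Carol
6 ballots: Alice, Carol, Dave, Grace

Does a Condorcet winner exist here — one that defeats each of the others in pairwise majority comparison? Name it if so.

Carol

Head-to-head results (21 voters total):
Dave vs Carol: Carol wins 19–2.
Dave vs Alice: Dave wins 15–6.
Dave vs Grace: Dave wins 19–2.
Carol vs Alice: Carol wins 13–8.
Carol vs Grace: Carol wins 19–2.
Alice vs Grace: Grace wins 15–6.
Carol beats each rival — Dave (19–2), Alice (13–8), Grace (19–2) — so Carol is the Condorcet winner.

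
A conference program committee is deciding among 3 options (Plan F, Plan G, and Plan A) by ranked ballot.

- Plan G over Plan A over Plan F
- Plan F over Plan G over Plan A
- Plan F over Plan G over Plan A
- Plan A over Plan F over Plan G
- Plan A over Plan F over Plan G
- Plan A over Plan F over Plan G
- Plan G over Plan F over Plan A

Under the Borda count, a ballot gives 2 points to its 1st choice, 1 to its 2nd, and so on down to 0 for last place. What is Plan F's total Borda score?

Borda scores:
  Plan F: 0 + 2 + 2 + 1 + 1 + 1 + 1 = 8
  Plan G: 2 + 1 + 1 + 0 + 0 + 0 + 2 = 6
  Plan A: 1 + 0 + 0 + 2 + 2 + 2 + 0 = 7

8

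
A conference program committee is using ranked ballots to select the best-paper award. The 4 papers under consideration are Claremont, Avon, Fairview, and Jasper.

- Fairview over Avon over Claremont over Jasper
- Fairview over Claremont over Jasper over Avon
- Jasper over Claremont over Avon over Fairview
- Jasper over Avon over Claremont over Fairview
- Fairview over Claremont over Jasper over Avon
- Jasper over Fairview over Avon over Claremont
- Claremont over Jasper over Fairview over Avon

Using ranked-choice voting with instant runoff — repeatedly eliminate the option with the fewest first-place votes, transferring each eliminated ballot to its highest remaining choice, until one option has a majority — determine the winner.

Round 1: Fairview 3, Jasper 3, Claremont 1, Avon 0. Avon has the fewest and is eliminated.
Round 2: Fairview 3, Jasper 3, Claremont 1. Claremont has the fewest and is eliminated.
Round 3: Jasper 4, Fairview 3. Jasper has a majority.

Jasper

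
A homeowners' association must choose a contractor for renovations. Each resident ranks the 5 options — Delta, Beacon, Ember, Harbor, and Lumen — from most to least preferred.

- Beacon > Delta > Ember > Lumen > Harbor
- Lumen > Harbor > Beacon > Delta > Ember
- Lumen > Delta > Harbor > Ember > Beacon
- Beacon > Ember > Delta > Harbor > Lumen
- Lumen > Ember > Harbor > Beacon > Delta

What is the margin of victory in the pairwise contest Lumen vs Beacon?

1

Ballots ranking Lumen above Beacon: 3.
Ballots ranking Beacon above Lumen: 2.
Lumen wins 3–2, a margin of 1.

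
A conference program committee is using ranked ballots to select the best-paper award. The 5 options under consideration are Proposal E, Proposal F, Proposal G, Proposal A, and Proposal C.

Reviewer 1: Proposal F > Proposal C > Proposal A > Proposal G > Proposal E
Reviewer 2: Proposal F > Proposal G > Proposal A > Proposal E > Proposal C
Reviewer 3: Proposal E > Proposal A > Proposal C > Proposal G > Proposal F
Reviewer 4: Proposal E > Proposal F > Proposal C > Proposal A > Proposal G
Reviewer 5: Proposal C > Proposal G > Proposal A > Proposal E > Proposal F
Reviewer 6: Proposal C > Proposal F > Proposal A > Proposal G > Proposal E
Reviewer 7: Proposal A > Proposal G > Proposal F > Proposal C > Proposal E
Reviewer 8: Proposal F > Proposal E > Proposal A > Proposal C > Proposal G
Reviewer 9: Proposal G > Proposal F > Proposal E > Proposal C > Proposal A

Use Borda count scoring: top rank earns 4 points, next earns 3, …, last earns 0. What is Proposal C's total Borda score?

18

Borda scores:
  Proposal E: 0 + 1 + 4 + 4 + 1 + 0 + 0 + 3 + 2 = 15
  Proposal F: 4 + 4 + 0 + 3 + 0 + 3 + 2 + 4 + 3 = 23
  Proposal G: 1 + 3 + 1 + 0 + 3 + 1 + 3 + 0 + 4 = 16
  Proposal A: 2 + 2 + 3 + 1 + 2 + 2 + 4 + 2 + 0 = 18
  Proposal C: 3 + 0 + 2 + 2 + 4 + 4 + 1 + 1 + 1 = 18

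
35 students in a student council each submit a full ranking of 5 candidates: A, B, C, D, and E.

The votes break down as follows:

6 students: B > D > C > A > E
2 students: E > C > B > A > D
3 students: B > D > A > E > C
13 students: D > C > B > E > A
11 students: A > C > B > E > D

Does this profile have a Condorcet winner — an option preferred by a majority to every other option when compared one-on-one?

No

Head-to-head results (35 voters total):
A vs B: B wins 24–11.
A vs C: C wins 21–14.
A vs D: D wins 22–13.
A vs E: A wins 20–15.
B vs C: C wins 26–9.
B vs D: B wins 22–13.
B vs E: B wins 33–2.
C vs D: D wins 22–13.
C vs E: C wins 30–5.
D vs E: D wins 22–13.
No candidate beats all others: B beats D beats C beats B, a majority cycle.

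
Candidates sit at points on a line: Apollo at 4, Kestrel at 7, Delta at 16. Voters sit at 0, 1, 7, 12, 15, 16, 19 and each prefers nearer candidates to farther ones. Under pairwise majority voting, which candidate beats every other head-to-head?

Delta

With single-peaked preferences on a line, the Condorcet winner is the candidate closest to the median voter.
The median voter (position 12) is closest to Delta at 16.
Check: Delta vs Kestrel — voters closer to Delta: 4 of 7.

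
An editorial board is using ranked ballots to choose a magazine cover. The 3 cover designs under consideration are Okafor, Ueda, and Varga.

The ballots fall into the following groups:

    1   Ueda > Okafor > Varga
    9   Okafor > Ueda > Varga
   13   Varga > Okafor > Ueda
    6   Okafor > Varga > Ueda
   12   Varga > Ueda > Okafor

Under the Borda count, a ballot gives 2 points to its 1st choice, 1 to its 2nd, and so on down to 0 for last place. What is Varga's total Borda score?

56

Borda scores:
  Okafor: 1 + 9·2 + 13·1 + 6·2 + 12·0 = 44
  Ueda: 2 + 9·1 + 13·0 + 6·0 + 12·1 = 23
  Varga: 0 + 9·0 + 13·2 + 6·1 + 12·2 = 56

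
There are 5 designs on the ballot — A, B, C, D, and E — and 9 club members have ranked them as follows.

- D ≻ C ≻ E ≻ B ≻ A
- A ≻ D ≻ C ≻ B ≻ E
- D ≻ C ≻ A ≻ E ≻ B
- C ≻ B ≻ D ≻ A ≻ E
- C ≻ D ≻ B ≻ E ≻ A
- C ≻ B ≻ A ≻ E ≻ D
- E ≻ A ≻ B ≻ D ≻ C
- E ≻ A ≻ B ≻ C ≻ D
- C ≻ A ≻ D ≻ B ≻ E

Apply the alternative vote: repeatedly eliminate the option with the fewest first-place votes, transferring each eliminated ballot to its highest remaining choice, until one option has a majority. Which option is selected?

Round 1: C 4, D 2, E 2, A 1, B 0. B has the fewest and is eliminated.
Round 2: C 4, D 2, E 2, A 1. A has the fewest and is eliminated.
Round 3: C 4, D 3, E 2. E has the fewest and is eliminated.
Round 4: C 5, D 4. C has a majority.

C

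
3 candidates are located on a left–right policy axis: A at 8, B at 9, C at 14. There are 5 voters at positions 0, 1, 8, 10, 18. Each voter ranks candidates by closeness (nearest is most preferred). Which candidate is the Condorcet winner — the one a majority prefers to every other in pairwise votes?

With single-peaked preferences on a line, the Condorcet winner is the candidate closest to the median voter.
The median voter (position 8) is closest to A at 8.
Check: A vs B — voters closer to A: 3 of 5.

A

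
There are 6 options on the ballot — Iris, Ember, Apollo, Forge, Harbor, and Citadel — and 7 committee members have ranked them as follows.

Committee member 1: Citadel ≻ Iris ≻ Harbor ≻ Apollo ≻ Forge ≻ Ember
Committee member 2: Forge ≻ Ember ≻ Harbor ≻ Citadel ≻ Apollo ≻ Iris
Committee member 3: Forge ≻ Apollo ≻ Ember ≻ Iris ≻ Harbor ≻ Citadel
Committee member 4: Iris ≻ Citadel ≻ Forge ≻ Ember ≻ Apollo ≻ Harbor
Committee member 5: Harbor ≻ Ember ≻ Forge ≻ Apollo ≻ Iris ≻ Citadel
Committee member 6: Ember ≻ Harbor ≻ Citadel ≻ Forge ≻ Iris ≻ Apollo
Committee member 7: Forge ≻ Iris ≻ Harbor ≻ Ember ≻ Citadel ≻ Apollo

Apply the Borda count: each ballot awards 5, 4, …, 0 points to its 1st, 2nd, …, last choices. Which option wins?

Forge

Borda scores:
  Iris: 4 + 0 + 2 + 5 + 1 + 1 + 4 = 17
  Ember: 0 + 4 + 3 + 2 + 4 + 5 + 2 = 20
  Apollo: 2 + 1 + 4 + 1 + 2 + 0 + 0 = 10
  Forge: 1 + 5 + 5 + 3 + 3 + 2 + 5 = 24
  Harbor: 3 + 3 + 1 + 0 + 5 + 4 + 3 = 19
  Citadel: 5 + 2 + 0 + 4 + 0 + 3 + 1 = 15
Forge has the highest total.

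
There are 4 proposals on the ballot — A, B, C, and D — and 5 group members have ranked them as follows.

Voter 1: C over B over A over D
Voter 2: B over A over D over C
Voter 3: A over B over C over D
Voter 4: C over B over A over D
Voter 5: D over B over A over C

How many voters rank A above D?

Ballots ranking A above D: 4.
Ballots ranking D above A: 1.
So 4 of 5 voters prefer A to D.

4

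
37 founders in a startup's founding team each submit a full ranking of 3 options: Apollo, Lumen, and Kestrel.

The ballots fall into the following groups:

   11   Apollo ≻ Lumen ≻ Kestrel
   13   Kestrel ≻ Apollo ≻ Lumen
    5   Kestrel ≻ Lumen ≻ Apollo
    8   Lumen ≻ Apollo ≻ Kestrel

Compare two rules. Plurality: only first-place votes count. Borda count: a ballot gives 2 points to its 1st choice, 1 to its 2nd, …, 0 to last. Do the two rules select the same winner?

Plurality first-place counts: Apollo 11, Lumen 8, Kestrel 18 → Kestrel.
Borda totals: Apollo 43, Lumen 32, Kestrel 36 → Apollo.
The two rules disagree: plurality picks Kestrel, Borda picks Apollo.

No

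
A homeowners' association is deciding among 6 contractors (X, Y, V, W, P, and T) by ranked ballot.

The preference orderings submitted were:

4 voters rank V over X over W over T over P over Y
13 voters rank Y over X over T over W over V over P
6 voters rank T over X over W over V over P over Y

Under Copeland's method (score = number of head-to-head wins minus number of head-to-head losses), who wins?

Pairwise results:
  X vs Y: Y wins 13–10.
  X vs V: X wins 19–4.
  X vs W: X wins 23–0.
  X vs P: X wins 23–0.
  X vs T: X wins 17–6.
  Y vs V: Y wins 13–10.
  Y vs W: Y wins 13–10.
  Y vs P: Y wins 13–10.
  Y vs T: Y wins 13–10.
  V vs W: W wins 19–4.
  V vs P: V wins 23–0.
  V vs T: T wins 19–4.
  W vs P: W wins 23–0.
  W vs T: T wins 19–4.
  P vs T: T wins 23–0.
Copeland scores (wins − losses):
  X: 4 − 1 = 3
  Y: 5 − 0 = 5
  V: 1 − 4 = -3
  W: 2 − 3 = -1
  P: 0 − 5 = -5
  T: 3 − 2 = 1
Y has the best Copeland score.

Y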